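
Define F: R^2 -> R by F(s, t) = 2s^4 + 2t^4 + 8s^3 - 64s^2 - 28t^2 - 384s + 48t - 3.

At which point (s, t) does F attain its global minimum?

F(s,t) separates as P(s) + Q(t) − 3, so its minimum is min P + min Q − 3.
P'(s) = 8(s - 4)(s + 3)(s + 4) vanishes at s ∈ {-4, -3, 4}; Q'(t) = 8(t - 2)(t - 1)(t + 3) vanishes at t ∈ {-3, 1, 2}.
Local minima of P (where P''>0): P(-4)=512, P(4)=-1536. Local minima of Q: Q(-3)=-234, Q(2)=16.
So the global minimum of F is P(4) + Q(-3) − 3 = -1536 − 234 − 3 = -1773, attained at (4, -3).

(4, -3)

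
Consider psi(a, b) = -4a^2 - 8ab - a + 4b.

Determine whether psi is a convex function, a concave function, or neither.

psi is quadratic, so its Hessian is the constant matrix H = [[-8, -8], [-8, 0]].
det(H) = -64, tr(H) = -8.
det(H) < 0, so H is indefinite: neither convex nor concave.

neither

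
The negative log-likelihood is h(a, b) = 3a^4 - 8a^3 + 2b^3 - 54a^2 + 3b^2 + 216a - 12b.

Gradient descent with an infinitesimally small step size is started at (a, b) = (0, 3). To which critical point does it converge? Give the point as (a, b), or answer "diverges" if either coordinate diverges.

h is separable, so gradient descent decouples: a follows -∂h/∂a, b follows -∂h/∂b.
∂h/∂a = 12(a - 3)(a - 2)(a + 3); at a=0 this is 216, so a decreases.
∂h/∂b = 6(b - 1)(b + 2); at b=3 this is 60, so b decreases.
a converges to its nearest critical value -3 (a local min of the a-part); b converges to 1. The iterate converges to (-3, 1).

(-3, 1)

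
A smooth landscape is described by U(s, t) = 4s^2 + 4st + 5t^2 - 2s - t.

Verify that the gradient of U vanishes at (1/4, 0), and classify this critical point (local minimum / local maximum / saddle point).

∇U = (8s + 4t - 2, 4s + 10t - 1); substituting (1/4, 0) gives ∇U = (0, 0), so (1/4, 0) is indeed a critical point.
The Hessian of U is constant: H = [[8, 4], [4, 10]].
det(H) = 8·10 − 4² = 64.
det(H) > 0 and tr(H) = 18 > 0, so H is positive definite and the point is a local minimum.

local minimum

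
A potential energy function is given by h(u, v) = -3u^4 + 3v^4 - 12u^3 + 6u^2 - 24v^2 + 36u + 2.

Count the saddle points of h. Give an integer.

5

h separates as a function of u plus a function of v, so ∇h=0 decouples.
∂h/∂u = -12(u - 1)(u + 1)(u + 3) = 0 at u ∈ {-3, -1, 1}; ∂h/∂v = 12v(v - 2)(v + 2) = 0 at v ∈ {-2, 0, 2}.
The Hessian is diagonal: diag(h_uu, h_vv). Second derivatives: h_uu(-3)=-96, h_uu(-1)=48, h_uu(1)=-96; h_vv(-2)=96, h_vv(0)=-48, h_vv(2)=96.
Saddle points occur where the two diagonal entries have opposite signs: (-3, -2), (-3, 2), (-1, 0), (1, -2), (1, 2). Count: 5.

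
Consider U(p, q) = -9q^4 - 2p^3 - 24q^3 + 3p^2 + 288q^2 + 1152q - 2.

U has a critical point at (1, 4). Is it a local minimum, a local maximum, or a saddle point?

The mixed partial ∂²U/∂p∂q is 0, so the Hessian at any point is diag(U_pp, U_qq) = diag(6(-2p + 1), 36(-3q^2 - 4q + 16)).
At (1, 4): H = diag(-6, -1728).
Both eigenvalues are negative, so H is negative definite: a local maximum.

local maximum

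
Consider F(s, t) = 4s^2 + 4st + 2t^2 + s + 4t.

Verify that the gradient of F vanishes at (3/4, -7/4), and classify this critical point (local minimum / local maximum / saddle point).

local minimum

∇F = (8s + 4t + 1, 4s + 4t + 4); substituting (3/4, -7/4) gives ∇F = (0, 0), so (3/4, -7/4) is indeed a critical point.
The Hessian of F is constant: H = [[8, 4], [4, 4]].
det(H) = 8·4 − 4² = 16.
det(H) > 0 and tr(H) = 12 > 0, so H is positive definite and the point is a local minimum.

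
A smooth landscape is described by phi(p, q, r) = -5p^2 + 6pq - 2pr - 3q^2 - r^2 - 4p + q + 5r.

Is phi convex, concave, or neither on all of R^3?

concave

phi is quadratic, so its Hessian is the constant matrix H = [[-10, 6, -2], [6, -6, 0], [-2, 0, -2]].
Leading principal minors: -10, 24, -24.
Signs alternate −, +, − ⇒ H ≺ 0 ⇒ concave.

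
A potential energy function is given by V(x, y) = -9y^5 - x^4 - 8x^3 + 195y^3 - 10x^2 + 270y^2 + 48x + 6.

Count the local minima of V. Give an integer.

V separates as a function of x plus a function of y, so ∇V=0 decouples.
∂V/∂x = -4(x - 1)(x + 3)(x + 4) = 0 at x ∈ {-4, -3, 1}; ∂V/∂y = -45y(y - 4)(y + 1)(y + 3) = 0 at y ∈ {-3, -1, 0, 4}.
The Hessian is diagonal: diag(V_xx, V_yy). Second derivatives: V_xx(-4)=-20, V_xx(-3)=16, V_xx(1)=-80; V_yy(-3)=1890, V_yy(-1)=-450, V_yy(0)=540, V_yy(4)=-6300.
Local minima occur where both diagonal entries positive: (-3, -3), (-3, 0). Count: 2.

2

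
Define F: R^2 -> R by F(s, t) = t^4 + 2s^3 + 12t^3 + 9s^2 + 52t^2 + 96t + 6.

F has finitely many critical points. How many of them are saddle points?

3

F separates as a function of s plus a function of t, so ∇F=0 decouples.
∂F/∂s = 6s(s + 3) = 0 at s ∈ {-3, 0}; ∂F/∂t = 4(t + 2)(t + 3)(t + 4) = 0 at t ∈ {-4, -3, -2}.
The Hessian is diagonal: diag(F_ss, F_tt). Second derivatives: F_ss(-3)=-18, F_ss(0)=18; F_tt(-4)=8, F_tt(-3)=-4, F_tt(-2)=8.
Saddle points occur where the two diagonal entries have opposite signs: (-3, -4), (-3, -2), (0, -3). Count: 3.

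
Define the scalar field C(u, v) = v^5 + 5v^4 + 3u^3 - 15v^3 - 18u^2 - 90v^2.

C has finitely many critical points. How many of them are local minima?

2

C separates as a function of u plus a function of v, so ∇C=0 decouples.
∂C/∂u = 9u(u - 4) = 0 at u ∈ {0, 4}; ∂C/∂v = 5v(v - 3)(v + 3)(v + 4) = 0 at v ∈ {-4, -3, 0, 3}.
The Hessian is diagonal: diag(C_uu, C_vv). Second derivatives: C_uu(0)=-36, C_uu(4)=36; C_vv(-4)=-140, C_vv(-3)=90, C_vv(0)=-180, C_vv(3)=630.
Local minima occur where both diagonal entries positive: (4, -3), (4, 3). Count: 2.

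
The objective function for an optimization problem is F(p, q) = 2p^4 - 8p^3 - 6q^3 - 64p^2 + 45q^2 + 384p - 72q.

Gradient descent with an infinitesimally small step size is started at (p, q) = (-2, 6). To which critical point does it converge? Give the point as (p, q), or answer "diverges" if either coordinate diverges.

diverges

F is separable, so gradient descent decouples: p follows -∂F/∂p, q follows -∂F/∂q.
∂F/∂p = 8(p - 4)(p - 3)(p + 4); at p=-2 this is 480, so p decreases.
∂F/∂q = -18(q - 4)(q - 1); at q=6 this is -180, so q increases.
The q-coordinate has no critical point in that direction and runs off to infinity.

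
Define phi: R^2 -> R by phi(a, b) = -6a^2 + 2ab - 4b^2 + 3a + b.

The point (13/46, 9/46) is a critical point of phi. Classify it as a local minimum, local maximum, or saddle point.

The Hessian of phi is constant: H = [[-12, 2], [2, -8]].
det(H) = (-12)·(-8) − 2² = 92.
det(H) > 0 and tr(H) = -20 < 0, so H is negative definite and the point is a local maximum.

local maximum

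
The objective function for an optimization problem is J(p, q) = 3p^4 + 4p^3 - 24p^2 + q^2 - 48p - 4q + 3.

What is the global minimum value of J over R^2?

-113

J(p,q) separates as A(p) + B(q) + 3, so its minimum is min A + min B + 3.
A'(p) = 12(p - 2)(p + 1)(p + 2) vanishes at p ∈ {-2, -1, 2}; B'(q) = 2q - 4 vanishes at q ∈ {2}.
Local minima of A (where A''>0): A(-2)=16, A(2)=-112. Local minima of B: B(2)=-4.
So the global minimum of J is A(2) + B(2) + 3 = -112 − 4 + 3 = -113, attained at (2, 2).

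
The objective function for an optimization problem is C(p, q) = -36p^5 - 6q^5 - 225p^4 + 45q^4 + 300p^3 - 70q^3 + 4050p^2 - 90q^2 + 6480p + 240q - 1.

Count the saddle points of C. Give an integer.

C separates as a function of p plus a function of q, so ∇C=0 decouples.
∂C/∂p = -180(p - 3)(p + 1)(p + 3)(p + 4) = 0 at p ∈ {-4, -3, -1, 3}; ∂C/∂q = -30(q - 4)(q - 2)(q - 1)(q + 1) = 0 at q ∈ {-1, 1, 2, 4}.
The Hessian is diagonal: diag(C_pp, C_qq). Second derivatives: C_pp(-4)=3780, C_pp(-3)=-2160, C_pp(-1)=4320, C_pp(3)=-30240; C_qq(-1)=900, C_qq(1)=-180, C_qq(2)=180, C_qq(4)=-900.
Saddle points occur where the two diagonal entries have opposite signs: (-4, 1), (-4, 4), (-3, -1), (-3, 2), (-1, 1), (-1, 4), (3, -1), (3, 2). Count: 8.

8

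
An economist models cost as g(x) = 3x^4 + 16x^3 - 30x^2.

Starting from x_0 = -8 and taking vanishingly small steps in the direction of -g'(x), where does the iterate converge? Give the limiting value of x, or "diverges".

-5

g'(x) = 12x(x - 1)(x + 5), so g'(-8) = -2592.
Gradient descent moves in the -g' direction, i.e. x is increasing.
The nearest critical point in that direction is x = -5, where g'' = 360 > 0 (a local minimum). The iterate converges there.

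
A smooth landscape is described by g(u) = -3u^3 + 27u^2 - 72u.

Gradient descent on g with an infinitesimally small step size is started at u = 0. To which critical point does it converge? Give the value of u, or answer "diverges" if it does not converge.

g'(u) = -9(u - 4)(u - 2), so g'(0) = -72.
Gradient descent moves in the -g' direction, i.e. u is increasing.
The nearest critical point in that direction is u = 2, where g'' = 18 > 0 (a local minimum). The iterate converges there.

2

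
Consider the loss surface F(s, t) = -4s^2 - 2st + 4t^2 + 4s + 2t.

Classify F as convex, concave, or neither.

neither

F is quadratic, so its Hessian is the constant matrix H = [[-8, -2], [-2, 8]].
det(H) = -68, tr(H) = 0.
det(H) < 0, so H is indefinite: neither convex nor concave.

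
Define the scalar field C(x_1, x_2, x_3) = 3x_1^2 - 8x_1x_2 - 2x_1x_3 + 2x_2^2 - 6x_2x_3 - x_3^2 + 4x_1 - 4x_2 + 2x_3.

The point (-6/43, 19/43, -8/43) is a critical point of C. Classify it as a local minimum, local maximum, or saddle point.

The Hessian is constant: H = [[6, -8, -2], [-8, 4, -6], [-2, -6, -2]].
Leading principal minors: Δ₁ = 6, Δ₂ = -40, Δ₃ = -344.
The minors fit neither the all-positive nor the alternating-sign pattern, so H is indefinite: a saddle point.

saddle point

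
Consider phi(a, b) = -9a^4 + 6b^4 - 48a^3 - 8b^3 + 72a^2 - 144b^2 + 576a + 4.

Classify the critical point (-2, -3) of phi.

The mixed partial ∂²phi/∂a∂b is 0, so the Hessian at any point is diag(phi_aa, phi_bb) = diag(36(-3a^2 - 8a + 4), 24(3b^2 - 2b - 12)).
At (-2, -3): H = diag(288, 504).
Both eigenvalues are positive, so H is positive definite: a local minimum.

local minimum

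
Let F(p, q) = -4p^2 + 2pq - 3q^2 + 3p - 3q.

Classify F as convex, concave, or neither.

F is quadratic, so its Hessian is the constant matrix H = [[-8, 2], [2, -6]].
det(H) = 44, tr(H) = -14.
det(H) > 0 and tr(H) < 0, so H is negative definite everywhere: concave.

concave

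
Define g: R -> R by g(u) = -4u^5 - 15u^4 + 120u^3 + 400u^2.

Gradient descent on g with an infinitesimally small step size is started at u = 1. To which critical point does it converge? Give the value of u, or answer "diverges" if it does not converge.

0

g'(u) = -20u(u - 4)(u + 2)(u + 5), so g'(1) = 1080.
Gradient descent moves in the -g' direction, i.e. u is decreasing.
The nearest critical point in that direction is u = 0, where g'' = 800 > 0 (a local minimum). The iterate converges there.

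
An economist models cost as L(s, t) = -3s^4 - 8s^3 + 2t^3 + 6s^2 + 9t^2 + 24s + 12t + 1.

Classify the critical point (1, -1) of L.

The mixed partial ∂²L/∂s∂t is 0, so the Hessian at any point is diag(L_ss, L_tt) = diag(12(-3s^2 - 4s + 1), 6(2t + 3)).
At (1, -1): H = diag(-72, 6).
The eigenvalues have opposite signs, so H is indefinite: a saddle point.

saddle point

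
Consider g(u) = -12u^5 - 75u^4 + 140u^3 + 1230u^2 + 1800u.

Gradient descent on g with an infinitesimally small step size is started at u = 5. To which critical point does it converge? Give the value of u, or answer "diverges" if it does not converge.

diverges

g'(u) = -60(u - 3)(u + 1)(u + 2)(u + 5), so g'(5) = -50400.
Gradient descent moves in the -g' direction, i.e. u is increasing.
There is no critical point above u=5, and g' keeps the same sign, so the iterate runs off to +∞.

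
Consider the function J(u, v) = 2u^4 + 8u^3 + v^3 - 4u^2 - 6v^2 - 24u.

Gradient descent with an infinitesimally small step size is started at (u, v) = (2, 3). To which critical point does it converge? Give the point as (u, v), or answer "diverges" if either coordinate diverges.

J is separable, so gradient descent decouples: u follows -∂J/∂u, v follows -∂J/∂v.
∂J/∂u = 8(u - 1)(u + 1)(u + 3); at u=2 this is 120, so u decreases.
∂J/∂v = 3v(v - 4); at v=3 this is -9, so v increases.
u converges to its nearest critical value 1 (a local min of the u-part); v converges to 4. The iterate converges to (1, 4).

(1, 4)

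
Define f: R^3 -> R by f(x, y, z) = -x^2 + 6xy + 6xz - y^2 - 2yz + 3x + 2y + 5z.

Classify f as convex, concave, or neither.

neither

f is quadratic, so its Hessian is the constant matrix H = [[-2, 6, 6], [6, -2, -2], [6, -2, 0]].
Leading principal minors: -2, -32, -64.
Neither pattern holds ⇒ H is indefinite ⇒ neither convex nor concave.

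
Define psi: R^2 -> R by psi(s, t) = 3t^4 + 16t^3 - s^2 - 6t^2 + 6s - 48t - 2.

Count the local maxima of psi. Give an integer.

1

psi separates as a function of s plus a function of t, so ∇psi=0 decouples.
∂psi/∂s = -2(s - 3) = 0 at s ∈ {3}; ∂psi/∂t = 12(t - 1)(t + 1)(t + 4) = 0 at t ∈ {-4, -1, 1}.
The Hessian is diagonal: diag(psi_ss, psi_tt). Second derivatives: psi_ss(3)=-2; psi_tt(-4)=180, psi_tt(-1)=-72, psi_tt(1)=120.
Local maxima occur where both diagonal entries negative: (3, -1). Count: 1.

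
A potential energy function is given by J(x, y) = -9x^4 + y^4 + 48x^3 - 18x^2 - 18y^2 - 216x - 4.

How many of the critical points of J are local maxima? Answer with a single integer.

J separates as a function of x plus a function of y, so ∇J=0 decouples.
∂J/∂x = -36(x - 3)(x - 2)(x + 1) = 0 at x ∈ {-1, 2, 3}; ∂J/∂y = 4y(y - 3)(y + 3) = 0 at y ∈ {-3, 0, 3}.
The Hessian is diagonal: diag(J_xx, J_yy). Second derivatives: J_xx(-1)=-432, J_xx(2)=108, J_xx(3)=-144; J_yy(-3)=72, J_yy(0)=-36, J_yy(3)=72.
Local maxima occur where both diagonal entries negative: (-1, 0), (3, 0). Count: 2.

2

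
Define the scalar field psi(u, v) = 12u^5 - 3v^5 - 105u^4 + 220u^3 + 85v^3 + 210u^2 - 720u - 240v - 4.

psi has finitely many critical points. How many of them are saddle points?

8

psi separates as a function of u plus a function of v, so ∇psi=0 decouples.
∂psi/∂u = 60(u - 4)(u - 3)(u - 1)(u + 1) = 0 at u ∈ {-1, 1, 3, 4}; ∂psi/∂v = -15(v - 4)(v - 1)(v + 1)(v + 4) = 0 at v ∈ {-4, -1, 1, 4}.
The Hessian is diagonal: diag(psi_uu, psi_vv). Second derivatives: psi_uu(-1)=-2400, psi_uu(1)=720, psi_uu(3)=-480, psi_uu(4)=900; psi_vv(-4)=1800, psi_vv(-1)=-450, psi_vv(1)=450, psi_vv(4)=-1800.
Saddle points occur where the two diagonal entries have opposite signs: (-1, -4), (-1, 1), (1, -1), (1, 4), (3, -4), (3, 1), (4, -1), (4, 4). Count: 8.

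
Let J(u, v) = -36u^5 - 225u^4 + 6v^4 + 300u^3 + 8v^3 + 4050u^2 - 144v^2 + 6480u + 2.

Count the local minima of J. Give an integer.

J separates as a function of u plus a function of v, so ∇J=0 decouples.
∂J/∂u = -180(u - 3)(u + 1)(u + 3)(u + 4) = 0 at u ∈ {-4, -3, -1, 3}; ∂J/∂v = 24v(v - 3)(v + 4) = 0 at v ∈ {-4, 0, 3}.
The Hessian is diagonal: diag(J_uu, J_vv). Second derivatives: J_uu(-4)=3780, J_uu(-3)=-2160, J_uu(-1)=4320, J_uu(3)=-30240; J_vv(-4)=672, J_vv(0)=-288, J_vv(3)=504.
Local minima occur where both diagonal entries positive: (-4, -4), (-4, 3), (-1, -4), (-1, 3). Count: 4.

4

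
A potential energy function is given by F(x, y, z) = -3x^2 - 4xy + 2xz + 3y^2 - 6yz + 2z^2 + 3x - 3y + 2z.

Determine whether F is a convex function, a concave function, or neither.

F is quadratic, so its Hessian is the constant matrix H = [[-6, -4, 2], [-4, 6, -6], [2, -6, 4]].
Leading principal minors: -6, -52, 80.
Neither pattern holds ⇒ H is indefinite ⇒ neither convex nor concave.

neither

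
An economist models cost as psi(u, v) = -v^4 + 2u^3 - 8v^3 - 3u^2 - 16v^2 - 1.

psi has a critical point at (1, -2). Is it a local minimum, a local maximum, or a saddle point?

The mixed partial ∂²psi/∂u∂v is 0, so the Hessian at any point is diag(psi_uu, psi_vv) = diag(6(2u - 1), -4(3v^2 + 12v + 8)).
At (1, -2): H = diag(6, 16).
Both eigenvalues are positive, so H is positive definite: a local minimum.

local minimum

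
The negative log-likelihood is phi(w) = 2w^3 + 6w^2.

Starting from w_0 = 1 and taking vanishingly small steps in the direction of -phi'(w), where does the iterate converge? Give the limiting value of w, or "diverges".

0

phi'(w) = 6w(w + 2), so phi'(1) = 18.
Gradient descent moves in the -phi' direction, i.e. w is decreasing.
The nearest critical point in that direction is w = 0, where phi'' = 12 > 0 (a local minimum). The iterate converges there.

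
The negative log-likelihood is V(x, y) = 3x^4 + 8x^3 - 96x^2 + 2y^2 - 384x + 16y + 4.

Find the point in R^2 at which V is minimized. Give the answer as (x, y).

V(x,y) separates as P(x) + Q(y) + 4, so its minimum is min P + min Q + 4.
P'(x) = 12(x - 4)(x + 2)(x + 4) vanishes at x ∈ {-4, -2, 4}; Q'(y) = 4y + 16 vanishes at y ∈ {-4}.
Local minima of P (where P''>0): P(-4)=256, P(4)=-1792. Local minima of Q: Q(-4)=-32.
So the global minimum of V is P(4) + Q(-4) + 4 = -1792 − 32 + 4 = -1820, attained at (4, -4).

(4, -4)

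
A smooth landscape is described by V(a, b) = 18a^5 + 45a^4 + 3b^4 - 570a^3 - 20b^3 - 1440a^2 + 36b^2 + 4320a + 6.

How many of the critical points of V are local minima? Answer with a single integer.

V separates as a function of a plus a function of b, so ∇V=0 decouples.
∂V/∂a = 90(a - 4)(a - 1)(a + 3)(a + 4) = 0 at a ∈ {-4, -3, 1, 4}; ∂V/∂b = 12b(b - 3)(b - 2) = 0 at b ∈ {0, 2, 3}.
The Hessian is diagonal: diag(V_aa, V_bb). Second derivatives: V_aa(-4)=-3600, V_aa(-3)=2520, V_aa(1)=-5400, V_aa(4)=15120; V_bb(0)=72, V_bb(2)=-24, V_bb(3)=36.
Local minima occur where both diagonal entries positive: (-3, 0), (-3, 3), (4, 0), (4, 3). Count: 4.

4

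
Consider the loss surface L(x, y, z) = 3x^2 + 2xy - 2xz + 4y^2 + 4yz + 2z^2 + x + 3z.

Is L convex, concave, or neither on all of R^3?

convex

L is quadratic, so its Hessian is the constant matrix H = [[6, 2, -2], [2, 8, 4], [-2, 4, 4]].
Leading principal minors: 6, 44, 16.
All positive ⇒ H ≻ 0 ⇒ convex.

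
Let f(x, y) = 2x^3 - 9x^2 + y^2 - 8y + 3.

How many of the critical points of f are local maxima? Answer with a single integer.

f separates as a function of x plus a function of y, so ∇f=0 decouples.
∂f/∂x = 6x(x - 3) = 0 at x ∈ {0, 3}; ∂f/∂y = 2(y - 4) = 0 at y ∈ {4}.
The Hessian is diagonal: diag(f_xx, f_yy). Second derivatives: f_xx(0)=-18, f_xx(3)=18; f_yy(4)=2.
Local maxima occur where both diagonal entries negative: none. Count: 0.

0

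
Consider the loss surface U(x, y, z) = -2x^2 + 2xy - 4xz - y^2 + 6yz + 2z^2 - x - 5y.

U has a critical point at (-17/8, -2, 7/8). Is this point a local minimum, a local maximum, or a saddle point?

saddle point

The Hessian is constant: H = [[-4, 2, -4], [2, -2, 6], [-4, 6, 4]].
Leading principal minors: Δ₁ = -4, Δ₂ = 4, Δ₃ = 96.
The minors fit neither the all-positive nor the alternating-sign pattern, so H is indefinite: a saddle point.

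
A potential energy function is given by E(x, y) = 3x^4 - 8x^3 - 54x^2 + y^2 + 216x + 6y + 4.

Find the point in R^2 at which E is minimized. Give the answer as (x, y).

E(x,y) separates as P(x) + Q(y) + 4, so its minimum is min P + min Q + 4.
P'(x) = 12(x - 3)(x - 2)(x + 3) vanishes at x ∈ {-3, 2, 3}; Q'(y) = 2y + 6 vanishes at y ∈ {-3}.
Local minima of P (where P''>0): P(-3)=-675, P(3)=189. Local minima of Q: Q(-3)=-9.
So the global minimum of E is P(-3) + Q(-3) + 4 = -675 − 9 + 4 = -680, attained at (-3, -3).

(-3, -3)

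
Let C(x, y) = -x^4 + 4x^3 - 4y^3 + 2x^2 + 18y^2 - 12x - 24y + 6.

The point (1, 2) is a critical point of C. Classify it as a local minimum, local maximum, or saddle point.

The mixed partial ∂²C/∂x∂y is 0, so the Hessian at any point is diag(C_xx, C_yy) = diag(4(-3x^2 + 6x + 1), 12(-2y + 3)).
At (1, 2): H = diag(16, -12).
The eigenvalues have opposite signs, so H is indefinite: a saddle point.

saddle point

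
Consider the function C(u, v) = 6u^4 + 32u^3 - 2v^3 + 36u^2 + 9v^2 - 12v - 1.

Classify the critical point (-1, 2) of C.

local maximum

The mixed partial ∂²C/∂u∂v is 0, so the Hessian at any point is diag(C_uu, C_vv) = diag(24(3u^2 + 8u + 3), 6(-2v + 3)).
At (-1, 2): H = diag(-48, -6).
Both eigenvalues are negative, so H is negative definite: a local maximum.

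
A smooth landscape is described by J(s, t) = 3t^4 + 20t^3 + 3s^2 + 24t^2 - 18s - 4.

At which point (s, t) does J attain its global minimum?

J(s,t) separates as P(s) + Q(t) − 4, so its minimum is min P + min Q − 4.
P'(s) = 6s - 18 vanishes at s ∈ {3}; Q'(t) = 12t(t + 1)(t + 4) vanishes at t ∈ {-4, -1, 0}.
Local minima of P (where P''>0): P(3)=-27. Local minima of Q: Q(-4)=-128, Q(0)=0.
So the global minimum of J is P(3) + Q(-4) − 4 = -27 − 128 − 4 = -159, attained at (3, -4).

(3, -4)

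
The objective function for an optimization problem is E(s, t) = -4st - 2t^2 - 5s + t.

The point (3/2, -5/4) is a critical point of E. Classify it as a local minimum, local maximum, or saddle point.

The Hessian of E is constant: H = [[0, -4], [-4, -4]].
det(H) = 0·(-4) − (-4)² = -16.
Since det(H) < 0, H is indefinite and the critical point is a saddle point.

saddle point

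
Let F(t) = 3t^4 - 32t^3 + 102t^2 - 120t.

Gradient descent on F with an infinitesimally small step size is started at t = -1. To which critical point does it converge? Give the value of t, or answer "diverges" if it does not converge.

1

F'(t) = 12(t - 5)(t - 2)(t - 1), so F'(-1) = -432.
Gradient descent moves in the -F' direction, i.e. t is increasing.
The nearest critical point in that direction is t = 1, where F'' = 48 > 0 (a local minimum). The iterate converges there.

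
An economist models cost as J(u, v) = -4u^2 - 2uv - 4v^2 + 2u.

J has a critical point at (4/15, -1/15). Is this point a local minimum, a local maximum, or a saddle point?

local maximum

The Hessian of J is constant: H = [[-8, -2], [-2, -8]].
det(H) = (-8)·(-8) − (-2)² = 60.
det(H) > 0 and tr(H) = -16 < 0, so H is negative definite and the point is a local maximum.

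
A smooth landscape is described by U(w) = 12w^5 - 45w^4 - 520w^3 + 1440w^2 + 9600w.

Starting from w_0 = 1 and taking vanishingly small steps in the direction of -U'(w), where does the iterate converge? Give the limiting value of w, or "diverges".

-2

U'(w) = 60(w - 5)(w - 4)(w + 2)(w + 4), so U'(1) = 10800.
Gradient descent moves in the -U' direction, i.e. w is decreasing.
The nearest critical point in that direction is w = -2, where U'' = 5040 > 0 (a local minimum). The iterate converges there.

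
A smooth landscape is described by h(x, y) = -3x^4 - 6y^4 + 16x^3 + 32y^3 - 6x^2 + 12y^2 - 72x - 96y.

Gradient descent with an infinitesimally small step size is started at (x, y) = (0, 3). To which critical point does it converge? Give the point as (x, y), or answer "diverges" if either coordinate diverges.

(2, 1)

h is separable, so gradient descent decouples: x follows -∂h/∂x, y follows -∂h/∂y.
∂h/∂x = -12(x - 3)(x - 2)(x + 1); at x=0 this is -72, so x increases.
∂h/∂y = -24(y - 4)(y - 1)(y + 1); at y=3 this is 192, so y decreases.
x converges to its nearest critical value 2 (a local min of the x-part); y converges to 1. The iterate converges to (2, 1).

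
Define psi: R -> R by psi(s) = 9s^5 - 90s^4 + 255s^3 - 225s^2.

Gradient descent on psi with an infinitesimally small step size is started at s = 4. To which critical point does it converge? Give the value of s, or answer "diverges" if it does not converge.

5

psi'(s) = 45s(s - 5)(s - 2)(s - 1), so psi'(4) = -1080.
Gradient descent moves in the -psi' direction, i.e. s is increasing.
The nearest critical point in that direction is s = 5, where psi'' = 2700 > 0 (a local minimum). The iterate converges there.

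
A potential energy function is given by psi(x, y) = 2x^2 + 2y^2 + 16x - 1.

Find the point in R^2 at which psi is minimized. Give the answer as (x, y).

psi(x,y) separates as P(x) + Q(y) − 1, so its minimum is min P + min Q − 1.
P'(x) = 4x + 16 vanishes at x ∈ {-4}; Q'(y) = 4y vanishes at y ∈ {0}.
Local minima of P (where P''>0): P(-4)=-32. Local minima of Q: Q(0)=0.
So the global minimum of psi is P(-4) + Q(0) − 1 = -32 + 0 − 1 = -33, attained at (-4, 0).

(-4, 0)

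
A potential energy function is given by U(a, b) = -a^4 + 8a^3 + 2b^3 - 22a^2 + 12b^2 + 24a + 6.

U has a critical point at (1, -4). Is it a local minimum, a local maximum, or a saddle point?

The mixed partial ∂²U/∂a∂b is 0, so the Hessian at any point is diag(U_aa, U_bb) = diag(4(-3a^2 + 12a - 11), 12(b + 2)).
At (1, -4): H = diag(-8, -24).
Both eigenvalues are negative, so H is negative definite: a local maximum.

local maximum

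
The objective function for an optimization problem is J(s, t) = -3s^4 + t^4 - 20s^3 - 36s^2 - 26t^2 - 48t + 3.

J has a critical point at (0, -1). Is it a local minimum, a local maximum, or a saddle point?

local maximum

The mixed partial ∂²J/∂s∂t is 0, so the Hessian at any point is diag(J_ss, J_tt) = diag(-12(3s^2 + 10s + 6), 4(3t^2 - 13)).
At (0, -1): H = diag(-72, -40).
Both eigenvalues are negative, so H is negative definite: a local maximum.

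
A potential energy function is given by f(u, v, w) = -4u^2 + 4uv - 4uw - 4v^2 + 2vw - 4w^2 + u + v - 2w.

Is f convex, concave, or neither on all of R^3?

concave

f is quadratic, so its Hessian is the constant matrix H = [[-8, 4, -4], [4, -8, 2], [-4, 2, -8]].
Leading principal minors: -8, 48, -288.
Signs alternate −, +, − ⇒ H ≺ 0 ⇒ concave.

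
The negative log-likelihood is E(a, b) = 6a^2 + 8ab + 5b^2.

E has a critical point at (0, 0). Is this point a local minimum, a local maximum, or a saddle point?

local minimum

The Hessian of E is constant: H = [[12, 8], [8, 10]].
det(H) = 12·10 − 8² = 56.
det(H) > 0 and tr(H) = 22 > 0, so H is positive definite and the point is a local minimum.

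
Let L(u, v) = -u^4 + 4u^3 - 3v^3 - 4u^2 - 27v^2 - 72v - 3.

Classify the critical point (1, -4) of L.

local minimum

The mixed partial ∂²L/∂u∂v is 0, so the Hessian at any point is diag(L_uu, L_vv) = diag(4(-3u^2 + 6u - 2), -18(v + 3)).
At (1, -4): H = diag(4, 18).
Both eigenvalues are positive, so H is positive definite: a local minimum.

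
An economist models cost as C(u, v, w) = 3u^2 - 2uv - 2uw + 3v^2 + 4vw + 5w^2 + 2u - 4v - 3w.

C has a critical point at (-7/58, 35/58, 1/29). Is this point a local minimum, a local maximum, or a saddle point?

The Hessian is constant: H = [[6, -2, -2], [-2, 6, 4], [-2, 4, 10]].
Leading principal minors: Δ₁ = 6, Δ₂ = 32, Δ₃ = 232.
All leading minors are positive, so H is positive definite: a local minimum.

local minimum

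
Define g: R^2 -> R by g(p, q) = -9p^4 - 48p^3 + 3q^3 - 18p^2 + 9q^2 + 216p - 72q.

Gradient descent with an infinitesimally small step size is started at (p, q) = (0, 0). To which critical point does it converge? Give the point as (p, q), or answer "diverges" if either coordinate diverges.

(-2, 2)

g is separable, so gradient descent decouples: p follows -∂g/∂p, q follows -∂g/∂q.
∂g/∂p = -36(p - 1)(p + 2)(p + 3); at p=0 this is 216, so p decreases.
∂g/∂q = 9(q - 2)(q + 4); at q=0 this is -72, so q increases.
p converges to its nearest critical value -2 (a local min of the p-part); q converges to 2. The iterate converges to (-2, 2).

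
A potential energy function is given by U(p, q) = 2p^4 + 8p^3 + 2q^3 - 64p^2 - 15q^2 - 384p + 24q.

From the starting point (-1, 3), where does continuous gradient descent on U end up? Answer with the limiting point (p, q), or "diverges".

(4, 4)

U is separable, so gradient descent decouples: p follows -∂U/∂p, q follows -∂U/∂q.
∂U/∂p = 8(p - 4)(p + 3)(p + 4); at p=-1 this is -240, so p increases.
∂U/∂q = 6(q - 4)(q - 1); at q=3 this is -12, so q increases.
p converges to its nearest critical value 4 (a local min of the p-part); q converges to 4. The iterate converges to (4, 4).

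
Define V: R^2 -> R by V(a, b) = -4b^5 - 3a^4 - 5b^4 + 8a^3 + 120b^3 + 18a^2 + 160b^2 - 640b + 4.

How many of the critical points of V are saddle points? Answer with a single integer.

6

V separates as a function of a plus a function of b, so ∇V=0 decouples.
∂V/∂a = -12a(a - 3)(a + 1) = 0 at a ∈ {-1, 0, 3}; ∂V/∂b = -20(b - 4)(b - 1)(b + 2)(b + 4) = 0 at b ∈ {-4, -2, 1, 4}.
The Hessian is diagonal: diag(V_aa, V_bb). Second derivatives: V_aa(-1)=-48, V_aa(0)=36, V_aa(3)=-144; V_bb(-4)=1600, V_bb(-2)=-720, V_bb(1)=900, V_bb(4)=-2880.
Saddle points occur where the two diagonal entries have opposite signs: (-1, -4), (-1, 1), (0, -2), (0, 4), (3, -4), (3, 1). Count: 6.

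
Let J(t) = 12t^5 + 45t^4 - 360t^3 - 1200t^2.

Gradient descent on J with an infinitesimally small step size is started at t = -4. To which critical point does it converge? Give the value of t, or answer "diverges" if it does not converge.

J'(t) = 60t(t - 4)(t + 2)(t + 5), so J'(-4) = -3840.
Gradient descent moves in the -J' direction, i.e. t is increasing.
The nearest critical point in that direction is t = -2, where J'' = 2160 > 0 (a local minimum). The iterate converges there.

-2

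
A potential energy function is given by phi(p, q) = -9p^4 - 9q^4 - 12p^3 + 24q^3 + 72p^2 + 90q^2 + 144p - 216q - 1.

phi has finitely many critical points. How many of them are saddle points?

4

phi separates as a function of p plus a function of q, so ∇phi=0 decouples.
∂phi/∂p = -36(p - 2)(p + 1)(p + 2) = 0 at p ∈ {-2, -1, 2}; ∂phi/∂q = -36(q - 3)(q - 1)(q + 2) = 0 at q ∈ {-2, 1, 3}.
The Hessian is diagonal: diag(phi_pp, phi_qq). Second derivatives: phi_pp(-2)=-144, phi_pp(-1)=108, phi_pp(2)=-432; phi_qq(-2)=-540, phi_qq(1)=216, phi_qq(3)=-360.
Saddle points occur where the two diagonal entries have opposite signs: (-2, 1), (-1, -2), (-1, 3), (2, 1). Count: 4.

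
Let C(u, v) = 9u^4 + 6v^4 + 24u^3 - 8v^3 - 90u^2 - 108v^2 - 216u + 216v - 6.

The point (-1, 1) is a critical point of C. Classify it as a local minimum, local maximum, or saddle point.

The mixed partial ∂²C/∂u∂v is 0, so the Hessian at any point is diag(C_uu, C_vv) = diag(36(3u^2 + 4u - 5), 24(3v^2 - 2v - 9)).
At (-1, 1): H = diag(-216, -192).
Both eigenvalues are negative, so H is negative definite: a local maximum.

local maximum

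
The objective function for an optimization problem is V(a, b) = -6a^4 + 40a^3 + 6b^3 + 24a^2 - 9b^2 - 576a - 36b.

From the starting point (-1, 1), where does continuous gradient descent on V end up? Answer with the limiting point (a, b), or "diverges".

(3, 2)

V is separable, so gradient descent decouples: a follows -∂V/∂a, b follows -∂V/∂b.
∂V/∂a = -24(a - 4)(a - 3)(a + 2); at a=-1 this is -480, so a increases.
∂V/∂b = 18(b - 2)(b + 1); at b=1 this is -36, so b increases.
a converges to its nearest critical value 3 (a local min of the a-part); b converges to 2. The iterate converges to (3, 2).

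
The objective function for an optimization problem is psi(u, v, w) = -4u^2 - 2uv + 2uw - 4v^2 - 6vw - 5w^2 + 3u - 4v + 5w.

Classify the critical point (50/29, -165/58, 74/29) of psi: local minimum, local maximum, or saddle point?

local maximum

The Hessian is constant: H = [[-8, -2, 2], [-2, -8, -6], [2, -6, -10]].
Leading principal minors: Δ₁ = -8, Δ₂ = 60, Δ₃ = -232.
The minors alternate sign starting negative (−, +, −), so H is negative definite: a local maximum.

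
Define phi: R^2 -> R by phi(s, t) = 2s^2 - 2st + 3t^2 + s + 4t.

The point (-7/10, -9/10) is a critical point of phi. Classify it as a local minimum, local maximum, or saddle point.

The Hessian of phi is constant: H = [[4, -2], [-2, 6]].
det(H) = 4·6 − (-2)² = 20.
det(H) > 0 and tr(H) = 10 > 0, so H is positive definite and the point is a local minimum.

local minimum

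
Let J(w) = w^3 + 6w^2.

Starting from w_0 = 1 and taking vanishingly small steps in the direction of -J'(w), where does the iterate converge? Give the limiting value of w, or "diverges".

J'(w) = 3w(w + 4), so J'(1) = 15.
Gradient descent moves in the -J' direction, i.e. w is decreasing.
The nearest critical point in that direction is w = 0, where J'' = 12 > 0 (a local minimum). The iterate converges there.

0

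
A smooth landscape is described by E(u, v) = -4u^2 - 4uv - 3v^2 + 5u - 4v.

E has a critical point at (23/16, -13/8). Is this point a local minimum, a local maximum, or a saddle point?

The Hessian of E is constant: H = [[-8, -4], [-4, -6]].
det(H) = (-8)·(-6) − (-4)² = 32.
det(H) > 0 and tr(H) = -14 < 0, so H is negative definite and the point is a local maximum.

local maximum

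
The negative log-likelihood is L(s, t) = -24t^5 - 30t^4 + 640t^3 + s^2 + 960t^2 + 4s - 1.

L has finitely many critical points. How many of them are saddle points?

2

L separates as a function of s plus a function of t, so ∇L=0 decouples.
∂L/∂s = 2(s + 2) = 0 at s ∈ {-2}; ∂L/∂t = -120t(t - 4)(t + 1)(t + 4) = 0 at t ∈ {-4, -1, 0, 4}.
The Hessian is diagonal: diag(L_ss, L_tt). Second derivatives: L_ss(-2)=2; L_tt(-4)=11520, L_tt(-1)=-1800, L_tt(0)=1920, L_tt(4)=-19200.
Saddle points occur where the two diagonal entries have opposite signs: (-2, -1), (-2, 4). Count: 2.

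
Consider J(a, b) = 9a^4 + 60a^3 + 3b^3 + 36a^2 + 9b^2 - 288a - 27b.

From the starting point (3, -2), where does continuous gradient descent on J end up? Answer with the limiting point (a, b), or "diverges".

(1, 1)

J is separable, so gradient descent decouples: a follows -∂J/∂a, b follows -∂J/∂b.
∂J/∂a = 36(a - 1)(a + 2)(a + 4); at a=3 this is 2520, so a decreases.
∂J/∂b = 9(b - 1)(b + 3); at b=-2 this is -27, so b increases.
a converges to its nearest critical value 1 (a local min of the a-part); b converges to 1. The iterate converges to (1, 1).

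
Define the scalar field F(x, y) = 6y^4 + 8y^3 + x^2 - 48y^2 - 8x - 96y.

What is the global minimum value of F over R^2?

F(x,y) separates as P(x) + Q(y), so its minimum is min P + min Q.
P'(x) = 2x - 8 vanishes at x ∈ {4}; Q'(y) = 24(y - 2)(y + 1)(y + 2) vanishes at y ∈ {-2, -1, 2}.
Local minima of P (where P''>0): P(4)=-16. Local minima of Q: Q(-2)=32, Q(2)=-224.
So the global minimum of F is P(4) + Q(2) = -16 − 224 = -240, attained at (4, 2).

-240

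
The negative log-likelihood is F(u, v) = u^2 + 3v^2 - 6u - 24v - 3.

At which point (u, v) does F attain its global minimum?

F(u,v) separates as P(u) + Q(v) − 3, so its minimum is min P + min Q − 3.
P'(u) = 2u - 6 vanishes at u ∈ {3}; Q'(v) = 6v - 24 vanishes at v ∈ {4}.
Local minima of P (where P''>0): P(3)=-9. Local minima of Q: Q(4)=-48.
So the global minimum of F is P(3) + Q(4) − 3 = -9 − 48 − 3 = -60, attained at (3, 4).

(3, 4)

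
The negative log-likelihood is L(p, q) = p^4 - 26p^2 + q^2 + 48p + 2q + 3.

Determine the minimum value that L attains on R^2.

-350

L(p,q) separates as A(p) + B(q) + 3, so its minimum is min A + min B + 3.
A'(p) = 4(p - 3)(p - 1)(p + 4) vanishes at p ∈ {-4, 1, 3}; B'(q) = 2q + 2 vanishes at q ∈ {-1}.
Local minima of A (where A''>0): A(-4)=-352, A(3)=-9. Local minima of B: B(-1)=-1.
So the global minimum of L is A(-4) + B(-1) + 3 = -352 − 1 + 3 = -350, attained at (-4, -1).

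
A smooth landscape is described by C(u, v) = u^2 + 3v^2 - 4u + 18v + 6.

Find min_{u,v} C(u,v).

-25

C(u,v) separates as P(u) + Q(v) + 6, so its minimum is min P + min Q + 6.
P'(u) = 2u - 4 vanishes at u ∈ {2}; Q'(v) = 6v + 18 vanishes at v ∈ {-3}.
Local minima of P (where P''>0): P(2)=-4. Local minima of Q: Q(-3)=-27.
So the global minimum of C is P(2) + Q(-3) + 6 = -4 − 27 + 6 = -25, attained at (2, -3).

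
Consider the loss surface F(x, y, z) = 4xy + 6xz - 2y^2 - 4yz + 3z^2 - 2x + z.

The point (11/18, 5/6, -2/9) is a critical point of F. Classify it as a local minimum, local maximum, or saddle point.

The Hessian is constant: H = [[0, 4, 6], [4, -4, -4], [6, -4, 6]].
Leading principal minors: Δ₁ = 0, Δ₂ = -16, Δ₃ = -144.
The minors fit neither the all-positive nor the alternating-sign pattern, so H is indefinite: a saddle point.

saddle point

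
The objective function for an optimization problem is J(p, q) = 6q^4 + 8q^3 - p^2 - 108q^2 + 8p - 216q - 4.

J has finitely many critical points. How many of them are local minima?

0

J separates as a function of p plus a function of q, so ∇J=0 decouples.
∂J/∂p = -2(p - 4) = 0 at p ∈ {4}; ∂J/∂q = 24(q - 3)(q + 1)(q + 3) = 0 at q ∈ {-3, -1, 3}.
The Hessian is diagonal: diag(J_pp, J_qq). Second derivatives: J_pp(4)=-2; J_qq(-3)=288, J_qq(-1)=-192, J_qq(3)=576.
Local minima occur where both diagonal entries positive: none. Count: 0.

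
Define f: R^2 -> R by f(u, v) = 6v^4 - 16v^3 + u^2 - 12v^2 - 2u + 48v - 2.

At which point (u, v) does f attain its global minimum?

(1, -1)

f(u,v) separates as P(u) + Q(v) − 2, so its minimum is min P + min Q − 2.
P'(u) = 2u - 2 vanishes at u ∈ {1}; Q'(v) = 24(v - 2)(v - 1)(v + 1) vanishes at v ∈ {-1, 1, 2}.
Local minima of P (where P''>0): P(1)=-1. Local minima of Q: Q(-1)=-38, Q(2)=16.
So the global minimum of f is P(1) + Q(-1) − 2 = -1 − 38 − 2 = -41, attained at (1, -1).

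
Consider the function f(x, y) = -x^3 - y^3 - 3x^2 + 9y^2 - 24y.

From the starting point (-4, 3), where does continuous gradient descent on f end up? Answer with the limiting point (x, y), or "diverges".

(-2, 2)

f is separable, so gradient descent decouples: x follows -∂f/∂x, y follows -∂f/∂y.
∂f/∂x = -3x(x + 2); at x=-4 this is -24, so x increases.
∂f/∂y = -3(y - 4)(y - 2); at y=3 this is 3, so y decreases.
x converges to its nearest critical value -2 (a local min of the x-part); y converges to 2. The iterate converges to (-2, 2).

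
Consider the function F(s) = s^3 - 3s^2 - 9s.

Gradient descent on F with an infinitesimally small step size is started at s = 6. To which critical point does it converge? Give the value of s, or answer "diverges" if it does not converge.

F'(s) = 3(s - 3)(s + 1), so F'(6) = 63.
Gradient descent moves in the -F' direction, i.e. s is decreasing.
The nearest critical point in that direction is s = 3, where F'' = 12 > 0 (a local minimum). The iterate converges there.

3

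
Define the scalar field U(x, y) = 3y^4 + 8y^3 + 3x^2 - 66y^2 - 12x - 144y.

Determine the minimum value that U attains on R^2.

-579

U(x,y) separates as P(x) + Q(y), so its minimum is min P + min Q.
P'(x) = 6x - 12 vanishes at x ∈ {2}; Q'(y) = 12(y - 3)(y + 1)(y + 4) vanishes at y ∈ {-4, -1, 3}.
Local minima of P (where P''>0): P(2)=-12. Local minima of Q: Q(-4)=-224, Q(3)=-567.
So the global minimum of U is P(2) + Q(3) = -12 − 567 = -579, attained at (2, 3).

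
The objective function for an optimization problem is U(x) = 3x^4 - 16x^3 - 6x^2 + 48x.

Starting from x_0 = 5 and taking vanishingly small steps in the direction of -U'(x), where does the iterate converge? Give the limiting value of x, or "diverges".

4

U'(x) = 12(x - 4)(x - 1)(x + 1), so U'(5) = 288.
Gradient descent moves in the -U' direction, i.e. x is decreasing.
The nearest critical point in that direction is x = 4, where U'' = 180 > 0 (a local minimum). The iterate converges there.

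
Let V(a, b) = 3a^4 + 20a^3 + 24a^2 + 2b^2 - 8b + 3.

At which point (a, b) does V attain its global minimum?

(-4, 2)

V(a,b) separates as P(a) + Q(b) + 3, so its minimum is min P + min Q + 3.
P'(a) = 12a(a + 1)(a + 4) vanishes at a ∈ {-4, -1, 0}; Q'(b) = 4b - 8 vanishes at b ∈ {2}.
Local minima of P (where P''>0): P(-4)=-128, P(0)=0. Local minima of Q: Q(2)=-8.
So the global minimum of V is P(-4) + Q(2) + 3 = -128 − 8 + 3 = -133, attained at (-4, 2).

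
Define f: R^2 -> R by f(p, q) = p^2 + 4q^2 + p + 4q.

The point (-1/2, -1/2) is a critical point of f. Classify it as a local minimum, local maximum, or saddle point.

The Hessian of f is constant: H = [[2, 0], [0, 8]].
det(H) = 2·8 − 0² = 16.
det(H) > 0 and tr(H) = 10 > 0, so H is positive definite and the point is a local minimum.

local minimum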